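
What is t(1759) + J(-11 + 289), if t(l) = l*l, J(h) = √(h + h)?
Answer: 3094081 + 2*√139 ≈ 3.0941e+6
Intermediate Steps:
J(h) = √2*√h (J(h) = √(2*h) = √2*√h)
t(l) = l²
t(1759) + J(-11 + 289) = 1759² + √2*√(-11 + 289) = 3094081 + √2*√278 = 3094081 + 2*√139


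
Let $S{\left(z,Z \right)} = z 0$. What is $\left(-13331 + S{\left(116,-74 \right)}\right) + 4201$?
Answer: $-9130$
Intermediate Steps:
$S{\left(z,Z \right)} = 0$
$\left(-13331 + S{\left(116,-74 \right)}\right) + 4201 = \left(-13331 + 0\right) + 4201 = -13331 + 4201 = -9130$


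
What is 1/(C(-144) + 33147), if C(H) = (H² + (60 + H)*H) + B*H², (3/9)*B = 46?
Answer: 1/2927547 ≈ 3.4158e-7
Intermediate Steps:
B = 138 (B = 3*46 = 138)
C(H) = 139*H² + H*(60 + H) (C(H) = (H² + (60 + H)*H) + 138*H² = (H² + H*(60 + H)) + 138*H² = 139*H² + H*(60 + H))
1/(C(-144) + 33147) = 1/(20*(-144)*(3 + 7*(-144)) + 33147) = 1/(20*(-144)*(3 - 1008) + 33147) = 1/(20*(-144)*(-1005) + 33147) = 1/(2894400 + 33147) = 1/2927547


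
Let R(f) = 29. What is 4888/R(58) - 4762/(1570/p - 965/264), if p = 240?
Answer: -5455536/3683 ≈ -1481.3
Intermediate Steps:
4888/R(58) - 4762/(1570/p - 965/264) = 4888/29 - 4762/(1570/240 - 965/264) = 4888*(1/29) - 4762/(1570*(1/240) - 965*1/264) = 4888/29 - 4762/(157/24 - 965/264) = 4888/29 - 4762/127/44 = 4888/29 - 4762*44/127 = 4888/29 - 209528/127 = -5455536/3683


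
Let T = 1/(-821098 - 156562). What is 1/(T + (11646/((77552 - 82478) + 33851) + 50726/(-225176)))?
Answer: 39798190993925/7058359865766 ≈ 5.6385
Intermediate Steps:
T = -1/977660 (T = 1/(-977660) = -1/977660 ≈ -1.0229e-6)
1/(T + (11646/((77552 - 82478) + 33851) + 50726/(-225176))) = 1/(-1/977660 + (11646/((77552 - 82478) + 33851) + 50726/(-225176))) = 1/(-1/977660 + (11646/(-4926 + 33851) + 50726*(-1/225176))) = 1/(-1/977660 + (11646/28925 - 25363/112588)) = 1/(-1/977660 + 577575073/3256607900) = 1/(7058359865766/39798190993925) = 39798190993925/7058359865766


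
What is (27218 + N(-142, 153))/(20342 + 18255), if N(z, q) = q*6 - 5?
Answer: 28131/38597 ≈ 0.72884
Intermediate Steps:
N(z, q) = -5 + 6*q (N(z, q) = 6*q - 5 = -5 + 6*q)
(27218 + N(-142, 153))/(20342 + 18255) = (27218 + (-5 + 6*153))/(20342 + 18255) = (27218 + (-5 + 918))/38597 = (27218 + 913)*(1/38597) = 28131*(1/38597) = 28131/38597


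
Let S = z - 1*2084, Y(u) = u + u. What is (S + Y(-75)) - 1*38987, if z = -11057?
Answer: -52278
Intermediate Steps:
Y(u) = 2*u
S = -13141 (S = -11057 - 1*2084 = -11057 - 2084 = -13141)
(S + Y(-75)) - 1*38987 = (-13141 + 2*(-75)) - 1*38987 = (-13141 - 150) - 38987 = -13291 - 38987 = -52278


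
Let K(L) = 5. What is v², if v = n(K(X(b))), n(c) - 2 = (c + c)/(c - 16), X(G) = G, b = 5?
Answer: 144/121 ≈ 1.1901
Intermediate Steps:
n(c) = 2 + 2*c/(-16 + c) (n(c) = 2 + (c + c)/(c - 16) = 2 + (2*c)/(-16 + c) = 2 + 2*c/(-16 + c))
v = 12/11 (v = 4*(-8 + 5)/(-16 + 5) = 4*(-3)/(-11) = 4*(-1/11)*(-3) = 12/11 ≈ 1.0909)
v² = (12/11)² = 144/121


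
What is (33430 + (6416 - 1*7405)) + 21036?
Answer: 53477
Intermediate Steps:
(33430 + (6416 - 1*7405)) + 21036 = (33430 + (6416 - 7405)) + 21036 = (33430 - 989) + 21036 = 32441 + 21036 = 53477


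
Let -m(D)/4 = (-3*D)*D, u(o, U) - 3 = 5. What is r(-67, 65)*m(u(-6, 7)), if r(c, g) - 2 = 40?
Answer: 32256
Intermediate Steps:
u(o, U) = 8 (u(o, U) = 3 + 5 = 8)
r(c, g) = 42 (r(c, g) = 2 + 40 = 42)
m(D) = 12*D² (m(D) = -4*(-3*D)*D = -(-12)*D² = 12*D²)
r(-67, 65)*m(u(-6, 7)) = 42*(12*8²) = 42*(12*64) = 42*768 = 32256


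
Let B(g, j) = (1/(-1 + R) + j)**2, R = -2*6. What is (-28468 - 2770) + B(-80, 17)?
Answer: -5230822/169 ≈ -30952.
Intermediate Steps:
R = -12
B(g, j) = (-1/13 + j)**2 (B(g, j) = (1/(-1 - 12) + j)**2 = (1/(-13) + j)**2 = (-1/13 + j)**2)
(-28468 - 2770) + B(-80, 17) = (-28468 - 2770) + (-1 + 13*17)**2/169 = -31238 + (-1 + 221)**2/169 = -31238 + (1/169)*220**2 = -31238 + (1/169)*48400 = -31238 + 48400/169 = -5230822/169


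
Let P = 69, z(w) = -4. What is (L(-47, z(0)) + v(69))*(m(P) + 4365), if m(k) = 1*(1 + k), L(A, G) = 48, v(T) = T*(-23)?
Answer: -6825465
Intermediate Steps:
v(T) = -23*T
m(k) = 1 + k
(L(-47, z(0)) + v(69))*(m(P) + 4365) = (48 - 23*69)*((1 + 69) + 4365) = (48 - 1587)*(70 + 4365) = -1539*4435 = -6825465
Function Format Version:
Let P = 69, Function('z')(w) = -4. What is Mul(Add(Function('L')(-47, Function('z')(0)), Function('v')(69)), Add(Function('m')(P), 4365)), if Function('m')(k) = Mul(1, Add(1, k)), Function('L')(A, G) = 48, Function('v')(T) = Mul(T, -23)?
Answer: -6825465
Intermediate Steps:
Function('v')(T) = Mul(-23, T)
Function('m')(k) = Add(1, k)
Mul(Add(Function('L')(-47, Function('z')(0)), Function('v')(69)), Add(Function('m')(P), 4365)) = Mul(Add(48, Mul(-23, 69)), Add(Add(1, 69), 4365)) = Mul(Add(48, -1587), Add(70, 4365)) = Mul(-1539, 4435) = -6825465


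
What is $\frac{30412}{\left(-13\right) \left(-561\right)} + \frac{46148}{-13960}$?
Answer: $\frac{21998539}{25452570} \approx 0.8643$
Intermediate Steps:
$\frac{30412}{\left(-13\right) \left(-561\right)} + \frac{46148}{-13960} = \frac{30412}{7293} + 46148 \left(- \frac{1}{13960}\right) = 30412 \cdot \frac{1}{7293} - \frac{11537}{3490} = \frac{30412}{7293} - \frac{11537}{3490} = \frac{21998539}{25452570}$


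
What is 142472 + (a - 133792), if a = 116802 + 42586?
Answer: 168068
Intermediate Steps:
a = 159388
142472 + (a - 133792) = 142472 + (159388 - 133792) = 142472 + 25596 = 168068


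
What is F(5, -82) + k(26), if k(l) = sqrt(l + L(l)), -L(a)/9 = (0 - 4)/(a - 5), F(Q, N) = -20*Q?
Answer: -100 + sqrt(1358)/7 ≈ -94.736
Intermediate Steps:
L(a) = 36/(-5 + a) (L(a) = -9*(0 - 4)/(a - 5) = -(-36)/(-5 + a) = 36/(-5 + a))
k(l) = sqrt(l + 36/(-5 + l))
F(5, -82) + k(26) = -20*5 + sqrt((36 + 26*(-5 + 26))/(-5 + 26)) = -100 + sqrt((36 + 26*21)/21) = -100 + sqrt((36 + 546)/21) = -100 + sqrt((1/21)*582) = -100 + sqrt(194/7) = -100 + sqrt(1358)/7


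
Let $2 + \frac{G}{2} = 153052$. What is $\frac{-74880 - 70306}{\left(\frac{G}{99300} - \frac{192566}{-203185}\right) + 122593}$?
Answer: $- \frac{14646560044065}{12367754230694} \approx -1.1843$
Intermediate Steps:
$G = 306100$ ($G = -4 + 2 \cdot 153052 = -4 + 306104 = 306100$)
$\frac{-74880 - 70306}{\left(\frac{G}{99300} - \frac{192566}{-203185}\right) + 122593} = \frac{-74880 - 70306}{\left(\frac{306100}{99300} - \frac{192566}{-203185}\right) + 122593} = - \frac{145186}{\left(306100 \cdot \frac{1}{99300} - - \frac{192566}{203185}\right) + 122593} = - \frac{145186}{\left(\frac{3061}{993} + \frac{192566}{203185}\right) + 122593} = - \frac{145186}{\frac{813167323}{201762705} + 122593} = - \frac{145186}{\frac{24735508461388}{201762705}} = \left(-145186\right) \frac{201762705}{24735508461388} = - \frac{14646560044065}{12367754230694}$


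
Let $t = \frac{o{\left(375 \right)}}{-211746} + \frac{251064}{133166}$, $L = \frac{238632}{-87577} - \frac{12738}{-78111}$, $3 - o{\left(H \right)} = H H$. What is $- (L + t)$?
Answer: $\frac{544498631679679}{44281564924227057} \approx 0.012296$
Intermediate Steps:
$o{\left(H \right)} = 3 - H^{2}$ ($o{\left(H \right)} = 3 - H H = 3 - H^{2}$)
$L = - \frac{531037222}{207294759}$ ($L = 238632 \left(- \frac{1}{87577}\right) - - \frac{386}{2367} = - \frac{238632}{87577} + \frac{386}{2367} = - \frac{531037222}{207294759} \approx -2.5617$)
$t = \frac{544605053}{213616423}$ ($t = \frac{3 - 375^{2}}{-211746} + \frac{251064}{133166} = \left(3 - 140625\right) \left(- \frac{1}{211746}\right) + 251064 \cdot \frac{1}{133166} = \left(3 - 140625\right) \left(- \frac{1}{211746}\right) + \frac{11412}{6053} = \left(-140622\right) \left(- \frac{1}{211746}\right) + \frac{11412}{6053} = \frac{23437}{35291} + \frac{11412}{6053} = \frac{544605053}{213616423} \approx 2.5495$)
$- (L + t) = - (- \frac{531037222}{207294759} + \frac{544605053}{213616423}) = \left(-1\right) \left(- \frac{544498631679679}{44281564924227057}\right) = \frac{544498631679679}{44281564924227057}$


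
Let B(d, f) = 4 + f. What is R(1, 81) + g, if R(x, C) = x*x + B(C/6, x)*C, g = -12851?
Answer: -12445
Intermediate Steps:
R(x, C) = x**2 + C*(4 + x) (R(x, C) = x*x + (4 + x)*C = x**2 + C*(4 + x))
R(1, 81) + g = (1**2 + 81*(4 + 1)) - 12851 = (1 + 81*5) - 12851 = (1 + 405) - 12851 = 406 - 12851 = -12445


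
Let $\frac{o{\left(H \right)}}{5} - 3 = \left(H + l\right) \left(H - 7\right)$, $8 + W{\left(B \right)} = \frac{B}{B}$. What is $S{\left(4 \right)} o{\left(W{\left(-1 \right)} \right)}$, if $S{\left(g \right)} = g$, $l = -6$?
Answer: $3700$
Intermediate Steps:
$W{\left(B \right)} = -7$ ($W{\left(B \right)} = -8 + \frac{B}{B} = -8 + 1 = -7$)
$o{\left(H \right)} = 15 + 5 \left(-7 + H\right) \left(-6 + H\right)$ ($o{\left(H \right)} = 15 + 5 \left(H - 6\right) \left(H - 7\right) = 15 + 5 \left(-6 + H\right) \left(-7 + H\right) = 15 + 5 \left(-7 + H\right) \left(-6 + H\right)$)
$S{\left(4 \right)} o{\left(W{\left(-1 \right)} \right)} = 4 \left(225 - -455 + 5 \left(-7\right)^{2}\right) = 4 \left(225 + 455 + 5 \cdot 49\right) = 4 \left(225 + 455 + 245\right) = 4 \cdot 925 = 3700$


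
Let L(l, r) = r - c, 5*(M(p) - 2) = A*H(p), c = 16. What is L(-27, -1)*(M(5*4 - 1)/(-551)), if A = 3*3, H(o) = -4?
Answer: -442/2755 ≈ -0.16044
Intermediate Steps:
A = 9
M(p) = -26/5 (M(p) = 2 + (9*(-4))/5 = 2 + (⅕)*(-36) = 2 - 36/5 = -26/5)
L(l, r) = -16 + r (L(l, r) = r - 1*16 = r - 16 = -16 + r)
L(-27, -1)*(M(5*4 - 1)/(-551)) = (-16 - 1)*(-26/5/(-551)) = -(-442)*(-1)/(5*551) = -17*26/2755 = -442/2755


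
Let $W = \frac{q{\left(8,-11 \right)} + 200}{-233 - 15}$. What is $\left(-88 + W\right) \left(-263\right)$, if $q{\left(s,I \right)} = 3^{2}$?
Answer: $\frac{5794679}{248} \approx 23366.0$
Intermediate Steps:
$q{\left(s,I \right)} = 9$
$W = - \frac{209}{248}$ ($W = \frac{9 + 200}{-233 - 15} = \frac{209}{-248} = 209 \left(- \frac{1}{248}\right) = - \frac{209}{248} \approx -0.84274$)
$\left(-88 + W\right) \left(-263\right) = \left(-88 - \frac{209}{248}\right) \left(-263\right) = \left(- \frac{22033}{248}\right) \left(-263\right) = \frac{5794679}{248}$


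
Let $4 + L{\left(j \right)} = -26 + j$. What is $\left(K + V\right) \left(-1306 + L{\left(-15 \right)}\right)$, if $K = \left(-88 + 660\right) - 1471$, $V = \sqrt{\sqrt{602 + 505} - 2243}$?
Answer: $1214549 - 1351 \sqrt{-2243 + 3 \sqrt{123}} \approx 1.2145 \cdot 10^{6} - 63507.0 i$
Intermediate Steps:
$V = \sqrt{-2243 + 3 \sqrt{123}}$ ($V = \sqrt{\sqrt{1107} - 2243} = \sqrt{3 \sqrt{123} - 2243} = \sqrt{-2243 + 3 \sqrt{123}} \approx 47.008 i$)
$K = -899$ ($K = 572 - 1471 = -899$)
$L{\left(j \right)} = -30 + j$ ($L{\left(j \right)} = -4 + \left(-26 + j\right) = -30 + j$)
$\left(K + V\right) \left(-1306 + L{\left(-15 \right)}\right) = \left(-899 + \sqrt{-2243 + 3 \sqrt{123}}\right) \left(-1306 - 45\right) = \left(-899 + \sqrt{-2243 + 3 \sqrt{123}}\right) \left(-1351\right) = 1214549 - 1351 \sqrt{-2243 + 3 \sqrt{123}}$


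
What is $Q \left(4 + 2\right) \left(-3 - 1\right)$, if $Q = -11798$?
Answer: $283152$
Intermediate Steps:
$Q \left(4 + 2\right) \left(-3 - 1\right) = - 11798 \left(4 + 2\right) \left(-3 - 1\right) = - 11798 \cdot 6 \left(-4\right) = \left(-11798\right) \left(-24\right) = 283152$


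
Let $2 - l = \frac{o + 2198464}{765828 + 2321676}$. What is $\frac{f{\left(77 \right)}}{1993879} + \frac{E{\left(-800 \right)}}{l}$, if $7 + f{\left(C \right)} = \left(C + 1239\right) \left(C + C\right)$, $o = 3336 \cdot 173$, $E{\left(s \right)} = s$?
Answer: $- \frac{36207342610033}{49838413049} \approx -726.5$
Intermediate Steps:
$o = 577128$
$f{\left(C \right)} = -7 + 2 C \left(1239 + C\right)$ ($f{\left(C \right)} = -7 + \left(C + 1239\right) \left(C + C\right) = -7 + \left(1239 + C\right) 2 C = -7 + 2 C \left(1239 + C\right)$)
$l = \frac{424927}{385938}$ ($l = 2 - \frac{577128 + 2198464}{765828 + 2321676} = 2 - \frac{2775592}{3087504} = 2 - 2775592 \cdot \frac{1}{3087504} = 2 - \frac{346949}{385938} = \frac{424927}{385938} \approx 1.101$)
$\frac{f{\left(77 \right)}}{1993879} + \frac{E{\left(-800 \right)}}{l} = \frac{-7 + 2 \cdot 77^{2} + 2478 \cdot 77}{1993879} - \frac{800}{\frac{424927}{385938}} = \left(-7 + 2 \cdot 5929 + 190806\right) \frac{1}{1993879} - \frac{308750400}{424927} = \left(-7 + 11858 + 190806\right) \frac{1}{1993879} - \frac{308750400}{424927} = 202657 \cdot \frac{1}{1993879} - \frac{308750400}{424927} = \frac{11921}{117287} - \frac{308750400}{424927} = - \frac{36207342610033}{49838413049}$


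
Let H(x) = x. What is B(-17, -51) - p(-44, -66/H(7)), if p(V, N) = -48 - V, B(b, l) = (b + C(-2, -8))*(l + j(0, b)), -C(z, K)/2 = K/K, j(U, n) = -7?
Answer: 1106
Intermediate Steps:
C(z, K) = -2 (C(z, K) = -2*K/K = -2*1 = -2)
B(b, l) = (-7 + l)*(-2 + b) (B(b, l) = (b - 2)*(l - 7) = (-2 + b)*(-7 + l) = (-7 + l)*(-2 + b))
B(-17, -51) - p(-44, -66/H(7)) = (14 - 7*(-17) - 2*(-51) - 17*(-51)) - (-48 - 1*(-44)) = (14 + 119 + 102 + 867) - (-48 + 44) = 1102 - 1*(-4) = 1102 + 4 = 1106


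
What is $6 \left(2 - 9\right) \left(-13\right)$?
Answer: $546$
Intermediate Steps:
$6 \left(2 - 9\right) \left(-13\right) = 6 \left(-7\right) \left(-13\right) = \left(-42\right) \left(-13\right) = 546$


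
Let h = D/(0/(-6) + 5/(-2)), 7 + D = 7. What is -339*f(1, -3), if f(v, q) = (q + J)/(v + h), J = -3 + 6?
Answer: 0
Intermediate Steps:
D = 0 (D = -7 + 7 = 0)
J = 3
h = 0 (h = 0/(0/(-6) + 5/(-2)) = 0/(0*(-⅙) + 5*(-½)) = 0/(0 - 5/2) = 0/(-5/2) = 0*(-⅖) = 0)
f(v, q) = (3 + q)/v (f(v, q) = (q + 3)/(v + 0) = (3 + q)/v)
-339*f(1, -3) = -339*(3 - 3)/1 = -339*0 = 0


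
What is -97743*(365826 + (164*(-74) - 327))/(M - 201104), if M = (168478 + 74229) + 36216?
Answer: -34538759709/77819 ≈ -4.4383e+5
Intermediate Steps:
M = 278923 (M = 242707 + 36216 = 278923)
-97743*(365826 + (164*(-74) - 327))/(M - 201104) = -97743*(365826 + (164*(-74) - 327))/(278923 - 201104) = -97743/(77819/(365826 + (-12136 - 327))) = -97743/(77819/(365826 - 12463)) = -97743/(77819/353363) = -97743/(77819*(1/353363)) = -97743/77819/353363 = -97743*353363/77819 = -34538759709/77819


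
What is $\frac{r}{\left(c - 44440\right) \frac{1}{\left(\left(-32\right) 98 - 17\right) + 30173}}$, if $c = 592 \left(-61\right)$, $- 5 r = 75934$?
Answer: $\frac{51293417}{10069} \approx 5094.2$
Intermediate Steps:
$r = - \frac{75934}{5}$ ($r = \left(- \frac{1}{5}\right) 75934 = - \frac{75934}{5} \approx -15187.0$)
$c = -36112$
$\frac{r}{\left(c - 44440\right) \frac{1}{\left(\left(-32\right) 98 - 17\right) + 30173}} = - \frac{75934}{5 \frac{-36112 - 44440}{\left(\left(-32\right) 98 - 17\right) + 30173}} = - \frac{75934}{5 \left(- \frac{80552}{\left(-3136 - 17\right) + 30173}\right)} = - \frac{75934}{5 \left(- \frac{80552}{-3153 + 30173}\right)} = - \frac{75934}{5 \left(- \frac{80552}{27020}\right)} = - \frac{75934}{5 \left(\left(-80552\right) \frac{1}{27020}\right)} = - \frac{75934}{5 \left(- \frac{20138}{6755}\right)} = \left(- \frac{75934}{5}\right) \left(- \frac{6755}{20138}\right) = \frac{51293417}{10069}$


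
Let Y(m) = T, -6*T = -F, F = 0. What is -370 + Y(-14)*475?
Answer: -370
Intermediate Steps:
T = 0 (T = -(-1)*0/6 = -1/6*0 = 0)
Y(m) = 0
-370 + Y(-14)*475 = -370 + 0*475 = -370 + 0 = -370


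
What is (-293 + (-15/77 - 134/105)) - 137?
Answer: -498349/1155 ≈ -431.47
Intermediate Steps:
(-293 + (-15/77 - 134/105)) - 137 = (-293 - 1699/1155) - 137 = -340114/1155 - 137 = -498349/1155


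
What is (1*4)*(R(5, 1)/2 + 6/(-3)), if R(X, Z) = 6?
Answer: 4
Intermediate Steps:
(1*4)*(R(5, 1)/2 + 6/(-3)) = (1*4)*(6/2 + 6/(-3)) = 4*(6*(1/2) + 6*(-1/3)) = 4*(3 - 2) = 4*1 = 4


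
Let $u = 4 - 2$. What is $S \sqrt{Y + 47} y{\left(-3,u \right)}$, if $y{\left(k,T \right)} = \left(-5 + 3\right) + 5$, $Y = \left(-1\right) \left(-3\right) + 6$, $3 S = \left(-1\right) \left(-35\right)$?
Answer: $70 \sqrt{14} \approx 261.92$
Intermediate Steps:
$u = 2$ ($u = 4 - 2 = 2$)
$S = \frac{35}{3}$ ($S = \frac{\left(-1\right) \left(-35\right)}{3} = \frac{1}{3} \cdot 35 = \frac{35}{3} \approx 11.667$)
$Y = 9$ ($Y = 3 + 6 = 9$)
$y{\left(k,T \right)} = 3$ ($y{\left(k,T \right)} = -2 + 5 = 3$)
$S \sqrt{Y + 47} y{\left(-3,u \right)} = \frac{35 \sqrt{9 + 47}}{3} \cdot 3 = \frac{35 \sqrt{56}}{3} \cdot 3 = \frac{35 \cdot 2 \sqrt{14}}{3} \cdot 3 = \frac{70 \sqrt{14}}{3} \cdot 3 = 70 \sqrt{14}$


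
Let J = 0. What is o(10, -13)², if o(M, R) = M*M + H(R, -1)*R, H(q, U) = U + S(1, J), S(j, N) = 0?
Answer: 12769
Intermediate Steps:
H(q, U) = U (H(q, U) = U + 0 = U)
o(M, R) = M² - R (o(M, R) = M*M - R = M² - R)
o(10, -13)² = (10² - 1*(-13))² = (100 + 13)² = 113² = 12769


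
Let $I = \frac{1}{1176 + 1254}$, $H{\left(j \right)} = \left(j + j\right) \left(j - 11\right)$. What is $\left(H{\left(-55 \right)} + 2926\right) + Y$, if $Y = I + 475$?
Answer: $\frac{25906231}{2430} \approx 10661.0$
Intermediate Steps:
$H{\left(j \right)} = 2 j \left(-11 + j\right)$
$I = \frac{1}{2430} \approx 0.00041152$
$Y = \frac{1154251}{2430}$ ($Y = \frac{1}{2430} + 475 = \frac{1154251}{2430} \approx 475.0$)
$\left(H{\left(-55 \right)} + 2926\right) + Y = \left(2 \left(-55\right) \left(-11 - 55\right) + 2926\right) + \frac{1154251}{2430} = \left(2 \left(-55\right) \left(-66\right) + 2926\right) + \frac{1154251}{2430} = \left(7260 + 2926\right) + \frac{1154251}{2430} = 10186 + \frac{1154251}{2430} = \frac{25906231}{2430}$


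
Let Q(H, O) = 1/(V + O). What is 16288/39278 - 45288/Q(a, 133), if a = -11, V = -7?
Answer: -112065781888/19639 ≈ -5.7063e+6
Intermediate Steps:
Q(H, O) = 1/(-7 + O)
16288/39278 - 45288/Q(a, 133) = 16288/39278 - 45288/(1/(-7 + 133)) = 16288*(1/39278) - 45288/(1/126) = 8144/19639 - 45288/1/126 = 8144/19639 - 45288*126 = 8144/19639 - 5706288 = -112065781888/19639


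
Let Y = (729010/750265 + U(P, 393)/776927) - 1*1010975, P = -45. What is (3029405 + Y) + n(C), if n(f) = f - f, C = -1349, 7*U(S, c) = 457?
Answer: 1647163987947317709/816061589917 ≈ 2.0184e+6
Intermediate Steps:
U(S, c) = 457/7 (U(S, c) = (⅐)*457 = 457/7)
Y = -825017072855191676/816061589917 (Y = (729010/750265 + (457/7)/776927) - 1*1010975 = (729010*(1/750265) + (457/7)*(1/776927)) - 1010975 = (145802/150053 + 457/5438489) - 1010975 = 793011147399/816061589917 - 1010975 = -825017072855191676/816061589917 ≈ -1.0110e+6)
n(f) = 0
(3029405 + Y) + n(C) = (3029405 - 825017072855191676/816061589917) + 0 = 1647163987947317709/816061589917 + 0 = 1647163987947317709/816061589917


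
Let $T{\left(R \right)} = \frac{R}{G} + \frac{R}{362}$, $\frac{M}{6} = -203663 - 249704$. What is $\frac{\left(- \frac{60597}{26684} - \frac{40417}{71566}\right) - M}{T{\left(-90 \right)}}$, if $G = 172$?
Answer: $- \frac{20215077642917933057}{5736162683790} \approx -3.5241 \cdot 10^{6}$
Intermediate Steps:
$M = -2720202$ ($M = 6 \left(-203663 - 249704\right) = 6 \left(-453367\right) = -2720202$)
$T{\left(R \right)} = \frac{267 R}{31132}$ ($T{\left(R \right)} = \frac{R}{172} + \frac{R}{362} = \frac{267 R}{31132}$)
$\frac{\left(- \frac{60597}{26684} - \frac{40417}{71566}\right) - M}{T{\left(-90 \right)}} = \frac{\left(- \frac{60597}{26684} - \frac{40417}{71566}\right) - -2720202}{\frac{267}{31132} \left(-90\right)} = \frac{\left(\left(-60597\right) \frac{1}{26684} - \frac{40417}{71566}\right) + 2720202}{- \frac{12015}{15566}} = \left(\left(- \frac{60597}{26684} - \frac{40417}{71566}\right) + 2720202\right) \left(- \frac{15566}{12015}\right) = \left(- \frac{2707586065}{954833572} + 2720202\right) \left(- \frac{15566}{12015}\right) = \frac{2597337484635479}{954833572} \left(- \frac{15566}{12015}\right) = - \frac{20215077642917933057}{5736162683790}$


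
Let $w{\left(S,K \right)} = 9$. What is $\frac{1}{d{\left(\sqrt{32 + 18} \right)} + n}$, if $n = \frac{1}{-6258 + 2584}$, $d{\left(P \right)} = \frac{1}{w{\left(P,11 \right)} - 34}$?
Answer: $- \frac{91850}{3699} \approx -24.831$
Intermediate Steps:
$d{\left(P \right)} = - \frac{1}{25}$ ($d{\left(P \right)} = \frac{1}{9 - 34} = \frac{1}{-25} = - \frac{1}{25}$)
$n = - \frac{1}{3674}$ ($n = \frac{1}{-3674} = - \frac{1}{3674} \approx -0.00027218$)
$\frac{1}{d{\left(\sqrt{32 + 18} \right)} + n} = \frac{1}{- \frac{1}{25} - \frac{1}{3674}} = \frac{1}{- \frac{3699}{91850}} = - \frac{91850}{3699}$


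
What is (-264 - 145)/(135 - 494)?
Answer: 409/359 ≈ 1.1393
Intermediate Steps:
(-264 - 145)/(135 - 494) = -409/(-359) = -409*(-1/359) = 409/359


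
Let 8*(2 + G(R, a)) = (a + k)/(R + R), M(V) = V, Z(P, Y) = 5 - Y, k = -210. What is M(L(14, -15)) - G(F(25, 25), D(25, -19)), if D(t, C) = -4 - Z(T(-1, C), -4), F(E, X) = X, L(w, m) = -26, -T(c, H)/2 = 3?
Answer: -9377/400 ≈ -23.443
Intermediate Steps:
T(c, H) = -6 (T(c, H) = -2*3 = -6)
D(t, C) = -13 (D(t, C) = -4 - (5 - 1*(-4)) = -4 - (5 + 4) = -4 - 1*9 = -4 - 9 = -13)
G(R, a) = -2 + (-210 + a)/(16*R) (G(R, a) = -2 + ((a - 210)/(R + R))/8 = -2 + ((-210 + a)/((2*R)))/8 = -2 + ((-210 + a)*(1/(2*R)))/8 = -2 + ((-210 + a)/(2*R))/8 = -2 + (-210 + a)/(16*R))
M(L(14, -15)) - G(F(25, 25), D(25, -19)) = -26 - (-210 - 13 - 32*25)/(16*25) = -26 - (-210 - 13 - 800)/(16*25) = -26 - (-1023)/(16*25) = -26 - 1*(-1023/400) = -26 + 1023/400 = -9377/400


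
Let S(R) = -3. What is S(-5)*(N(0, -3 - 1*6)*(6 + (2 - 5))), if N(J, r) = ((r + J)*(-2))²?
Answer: -2916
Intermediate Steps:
N(J, r) = (-2*J - 2*r)² (N(J, r) = ((J + r)*(-2))² = (-2*J - 2*r)²)
S(-5)*(N(0, -3 - 1*6)*(6 + (2 - 5))) = -3*4*(0 + (-3 - 1*6))²*(6 + (2 - 5)) = -3*4*(0 + (-3 - 6))²*(6 - 3) = -3*4*(0 - 9)²*3 = -3*4*(-9)²*3 = -3*4*81*3 = -972*3 = -3*972 = -2916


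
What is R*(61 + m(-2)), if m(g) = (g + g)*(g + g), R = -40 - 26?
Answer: -5082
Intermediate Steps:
R = -66
m(g) = 4*g**2 (m(g) = (2*g)*(2*g) = 4*g**2)
R*(61 + m(-2)) = -66*(61 + 4*(-2)**2) = -66*(61 + 4*4) = -66*(61 + 16) = -66*77 = -5082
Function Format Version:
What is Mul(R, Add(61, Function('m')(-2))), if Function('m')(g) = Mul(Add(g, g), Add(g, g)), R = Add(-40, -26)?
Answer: -5082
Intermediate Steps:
R = -66
Function('m')(g) = Mul(4, Pow(g, 2)) (Function('m')(g) = Mul(Mul(2, g), Mul(2, g)) = Mul(4, Pow(g, 2)))
Mul(R, Add(61, Function('m')(-2))) = Mul(-66, Add(61, Mul(4, Pow(-2, 2)))) = Mul(-66, Add(61, Mul(4, 4))) = Mul(-66, Add(61, 16)) = Mul(-66, 77) = -5082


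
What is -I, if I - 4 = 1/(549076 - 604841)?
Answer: -223059/55765 ≈ -4.0000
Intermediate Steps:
I = 223059/55765 (I = 4 + 1/(549076 - 604841) = 4 + 1/(-55765) = 4 - 1/55765 = 223059/55765 ≈ 4.0000)
-I = -1*223059/55765 = -223059/55765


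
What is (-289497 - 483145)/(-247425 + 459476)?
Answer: -772642/212051 ≈ -3.6437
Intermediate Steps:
(-289497 - 483145)/(-247425 + 459476) = -772642/212051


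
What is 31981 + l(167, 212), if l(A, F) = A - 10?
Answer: 32138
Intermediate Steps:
l(A, F) = -10 + A
31981 + l(167, 212) = 31981 + (-10 + 167) = 31981 + 157 = 32138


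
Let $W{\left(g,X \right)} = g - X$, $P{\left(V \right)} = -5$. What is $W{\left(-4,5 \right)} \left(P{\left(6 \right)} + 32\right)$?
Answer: $-243$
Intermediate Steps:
$W{\left(-4,5 \right)} \left(P{\left(6 \right)} + 32\right) = \left(-4 - 5\right) \left(-5 + 32\right) = \left(-4 - 5\right) 27 = \left(-9\right) 27 = -243$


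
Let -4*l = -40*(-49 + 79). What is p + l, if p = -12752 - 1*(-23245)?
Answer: 10793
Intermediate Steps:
l = 300 (l = -(-10)*(-49 + 79) = -(-10)*30 = -1/4*(-1200) = 300)
p = 10493 (p = -12752 + 23245 = 10493)
p + l = 10493 + 300 = 10793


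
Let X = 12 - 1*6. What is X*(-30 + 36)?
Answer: 36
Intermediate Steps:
X = 6 (X = 12 - 6 = 6)
X*(-30 + 36) = 6*(-30 + 36) = 6*6 = 36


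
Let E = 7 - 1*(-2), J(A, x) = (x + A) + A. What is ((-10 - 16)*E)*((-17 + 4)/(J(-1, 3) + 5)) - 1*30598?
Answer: -30091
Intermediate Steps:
J(A, x) = x + 2*A (J(A, x) = (A + x) + A = x + 2*A)
E = 9 (E = 7 + 2 = 9)
((-10 - 16)*E)*((-17 + 4)/(J(-1, 3) + 5)) - 1*30598 = ((-10 - 16)*9)*((-17 + 4)/((3 + 2*(-1)) + 5)) - 1*30598 = (-26*9)*(-13/((3 - 2) + 5)) - 30598 = -(-3042)/(1 + 5) - 30598 = -(-3042)/6 - 30598 = -234*(-13/6) - 30598 = 507 - 30598 = -30091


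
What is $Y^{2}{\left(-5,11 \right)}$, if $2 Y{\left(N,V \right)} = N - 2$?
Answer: $\frac{49}{4} \approx 12.25$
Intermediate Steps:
$Y{\left(N,V \right)} = -1 + \frac{N}{2}$ ($Y{\left(N,V \right)} = \frac{N - 2}{2} = \frac{-2 + N}{2} = -1 + \frac{N}{2}$)
$Y^{2}{\left(-5,11 \right)} = \left(-1 + \frac{1}{2} \left(-5\right)\right)^{2} = \left(-1 - \frac{5}{2}\right)^{2} = \left(- \frac{7}{2}\right)^{2} = \frac{49}{4}$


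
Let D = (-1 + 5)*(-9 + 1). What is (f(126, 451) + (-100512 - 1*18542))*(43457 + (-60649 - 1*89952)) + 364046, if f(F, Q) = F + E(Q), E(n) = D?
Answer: 12746214286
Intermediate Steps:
D = -32 (D = 4*(-8) = -32)
E(n) = -32
f(F, Q) = -32 + F (f(F, Q) = F - 32 = -32 + F)
(f(126, 451) + (-100512 - 1*18542))*(43457 + (-60649 - 1*89952)) + 364046 = ((-32 + 126) + (-100512 - 1*18542))*(43457 + (-60649 - 1*89952)) + 364046 = (94 + (-100512 - 18542))*(43457 + (-60649 - 89952)) + 364046 = (94 - 119054)*(43457 - 150601) + 364046 = -118960*(-107144) + 364046 = 12745850240 + 364046 = 12746214286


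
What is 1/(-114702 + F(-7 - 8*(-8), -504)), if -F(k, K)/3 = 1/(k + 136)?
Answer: -193/22137489 ≈ -8.7182e-6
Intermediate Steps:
F(k, K) = -3/(136 + k) (F(k, K) = -3/(k + 136) = -3/(136 + k))
1/(-114702 + F(-7 - 8*(-8), -504)) = 1/(-114702 - 3/(136 + (-7 - 8*(-8)))) = 1/(-114702 - 3/(136 + (-7 + 64))) = 1/(-114702 - 3/(136 + 57)) = 1/(-114702 - 3/193) = 1/(-22137489/193) = -193/22137489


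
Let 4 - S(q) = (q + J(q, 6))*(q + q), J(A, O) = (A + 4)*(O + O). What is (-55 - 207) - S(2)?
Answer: 30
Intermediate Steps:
J(A, O) = 2*O*(4 + A) (J(A, O) = (4 + A)*(2*O) = 2*O*(4 + A))
S(q) = 4 - 2*q*(48 + 13*q) (S(q) = 4 - (q + 2*6*(4 + q))*(q + q) = 4 - (q + (48 + 12*q))*2*q = 4 - (48 + 13*q)*2*q = 4 - 2*q*(48 + 13*q))
(-55 - 207) - S(2) = (-55 - 207) - (4 - 96*2 - 26*2²) = -262 - (4 - 192 - 26*4) = -262 - (4 - 192 - 104) = -262 - 1*(-292) = -262 + 292 = 30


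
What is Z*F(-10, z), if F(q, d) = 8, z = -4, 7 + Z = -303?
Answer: -2480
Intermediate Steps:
Z = -310 (Z = -7 - 303 = -310)
Z*F(-10, z) = -310*8 = -2480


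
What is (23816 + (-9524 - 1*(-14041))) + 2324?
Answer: 30657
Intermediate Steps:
(23816 + (-9524 - 1*(-14041))) + 2324 = (23816 + (-9524 + 14041)) + 2324 = (23816 + 4517) + 2324 = 28333 + 2324 = 30657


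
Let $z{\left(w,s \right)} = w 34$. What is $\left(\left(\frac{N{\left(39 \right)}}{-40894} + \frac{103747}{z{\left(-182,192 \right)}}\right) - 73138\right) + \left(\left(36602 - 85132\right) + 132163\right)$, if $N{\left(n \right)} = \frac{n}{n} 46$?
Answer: $\frac{8234591867}{785876} \approx 10478.0$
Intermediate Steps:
$z{\left(w,s \right)} = 34 w$
$N{\left(n \right)} = 46$ ($N{\left(n \right)} = 1 \cdot 46 = 46$)
$\left(\left(\frac{N{\left(39 \right)}}{-40894} + \frac{103747}{z{\left(-182,192 \right)}}\right) - 73138\right) + \left(\left(36602 - 85132\right) + 132163\right) = \left(\left(\frac{46}{-40894} + \frac{103747}{34 \left(-182\right)}\right) - 73138\right) + \left(\left(36602 - 85132\right) + 132163\right) = \left(\left(46 \left(- \frac{1}{40894}\right) + \frac{103747}{-6188}\right) - 73138\right) + \left(-48530 + 132163\right) = \left(\left(- \frac{1}{889} + 103747 \left(- \frac{1}{6188}\right)\right) - 73138\right) + 83633 = \left(\left(- \frac{1}{889} - \frac{14821}{884}\right) - 73138\right) + 83633 = \left(- \frac{13176753}{785876} - 73138\right) + 83633 = - \frac{57490575641}{785876} + 83633 = \frac{8234591867}{785876}$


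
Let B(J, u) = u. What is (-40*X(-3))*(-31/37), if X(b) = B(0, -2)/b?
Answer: 2480/111 ≈ 22.342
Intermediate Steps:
X(b) = -2/b
(-40*X(-3))*(-31/37) = (-(-80)/(-3))*(-31/37) = (-(-80)*(-1)/3)*(-31*1/37) = -40*⅔*(-31/37) = -80/3*(-31/37) = 2480/111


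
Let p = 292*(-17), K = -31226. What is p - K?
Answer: 26262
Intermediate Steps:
p = -4964
p - K = -4964 - 1*(-31226) = -4964 + 31226 = 26262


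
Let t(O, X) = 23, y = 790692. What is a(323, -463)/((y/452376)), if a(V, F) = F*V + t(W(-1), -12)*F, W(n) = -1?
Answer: -6039144204/65891 ≈ -91654.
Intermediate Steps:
a(V, F) = 23*F + F*V (a(V, F) = F*V + 23*F = 23*F + F*V)
a(323, -463)/((y/452376)) = (-463*(23 + 323))/((790692/452376)) = (-463*346)/((790692*(1/452376))) = -160198/65891/37698 = -160198*37698/65891 = -6039144204/65891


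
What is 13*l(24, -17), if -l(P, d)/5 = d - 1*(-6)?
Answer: 715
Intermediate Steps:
l(P, d) = -30 - 5*d (l(P, d) = -5*(d - 1*(-6)) = -5*(d + 6) = -5*(6 + d) = -30 - 5*d)
13*l(24, -17) = 13*(-30 - 5*(-17)) = 13*(-30 + 85) = 13*55 = 715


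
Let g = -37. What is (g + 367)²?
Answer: 108900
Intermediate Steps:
(g + 367)² = (-37 + 367)² = 330² = 108900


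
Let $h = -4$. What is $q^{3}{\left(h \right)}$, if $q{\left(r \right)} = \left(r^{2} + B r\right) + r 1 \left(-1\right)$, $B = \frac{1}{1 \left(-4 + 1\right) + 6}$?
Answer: $\frac{175616}{27} \approx 6504.3$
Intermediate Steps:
$B = \frac{1}{3}$ ($B = \frac{1}{1 \left(-3\right) + 6} = \frac{1}{-3 + 6} = \frac{1}{3} \approx 0.33333$)
$q{\left(r \right)} = r^{2} - \frac{2 r}{3}$ ($q{\left(r \right)} = \left(r^{2} + \frac{r}{3}\right) + r 1 \left(-1\right) = \left(r^{2} + \frac{r}{3}\right) + r \left(-1\right) = \left(r^{2} + \frac{r}{3}\right) - r = r^{2} - \frac{2 r}{3}$)
$q^{3}{\left(h \right)} = \left(\frac{1}{3} \left(-4\right) \left(-2 + 3 \left(-4\right)\right)\right)^{3} = \left(\frac{1}{3} \left(-4\right) \left(-2 - 12\right)\right)^{3} = \left(\frac{1}{3} \left(-4\right) \left(-14\right)\right)^{3} = \left(\frac{56}{3}\right)^{3} = \frac{175616}{27}$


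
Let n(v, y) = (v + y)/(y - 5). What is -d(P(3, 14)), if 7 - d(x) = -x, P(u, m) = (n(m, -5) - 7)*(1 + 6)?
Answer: 483/10 ≈ 48.300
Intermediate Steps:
n(v, y) = (v + y)/(-5 + y)
P(u, m) = -91/2 - 7*m/10 (P(u, m) = ((m - 5)/(-5 - 5) - 7)*(1 + 6) = ((-5 + m)/(-10) - 7)*7 = (-(-5 + m)/10 - 7)*7 = ((½ - m/10) - 7)*7 = (-13/2 - m/10)*7 = -91/2 - 7*m/10)
d(x) = 7 + x (d(x) = 7 - (-1)*x = 7 + x)
-d(P(3, 14)) = -(7 + (-91/2 - 7/10*14)) = -(7 + (-91/2 - 49/5)) = -(7 - 553/10) = -1*(-483/10) = 483/10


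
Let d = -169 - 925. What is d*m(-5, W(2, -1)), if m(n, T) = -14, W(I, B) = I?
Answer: 15316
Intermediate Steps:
d = -1094
d*m(-5, W(2, -1)) = -1094*(-14) = 15316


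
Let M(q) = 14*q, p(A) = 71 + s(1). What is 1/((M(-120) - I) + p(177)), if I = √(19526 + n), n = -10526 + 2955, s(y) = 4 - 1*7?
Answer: -1612/2586589 + √11955/2586589 ≈ -0.00058094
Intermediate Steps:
s(y) = -3 (s(y) = 4 - 7 = -3)
n = -7571
p(A) = 68 (p(A) = 71 - 3 = 68)
I = √11955 (I = √(19526 - 7571) = √11955 ≈ 109.34)
1/((M(-120) - I) + p(177)) = 1/((14*(-120) - √11955) + 68) = 1/((-1680 - √11955) + 68) = 1/(-1612 - √11955)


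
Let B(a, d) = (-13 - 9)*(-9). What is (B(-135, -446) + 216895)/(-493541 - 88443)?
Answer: -217093/581984 ≈ -0.37302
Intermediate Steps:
B(a, d) = 198 (B(a, d) = -22*(-9) = 198)
(B(-135, -446) + 216895)/(-493541 - 88443) = (198 + 216895)/(-493541 - 88443) = 217093/(-581984) = 217093*(-1/581984) = -217093/581984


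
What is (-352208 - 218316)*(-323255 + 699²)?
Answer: -94333861304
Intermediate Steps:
(-352208 - 218316)*(-323255 + 699²) = -570524*(-323255 + 488601) = -570524*165346 = -94333861304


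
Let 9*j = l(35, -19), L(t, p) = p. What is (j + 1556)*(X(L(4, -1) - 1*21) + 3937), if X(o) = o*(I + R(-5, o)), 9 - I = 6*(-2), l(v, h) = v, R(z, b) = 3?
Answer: 47858951/9 ≈ 5.3177e+6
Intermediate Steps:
I = 21 (I = 9 - 6*(-2) = 9 - 1*(-12) = 9 + 12 = 21)
j = 35/9 (j = (⅑)*35 = 35/9 ≈ 3.8889)
X(o) = 24*o (X(o) = o*(21 + 3) = o*24 = 24*o)
(j + 1556)*(X(L(4, -1) - 1*21) + 3937) = (35/9 + 1556)*(24*(-1 - 1*21) + 3937) = 14039*(24*(-1 - 21) + 3937)/9 = 14039*(24*(-22) + 3937)/9 = 14039*(-528 + 3937)/9 = (14039/9)*3409 = 47858951/9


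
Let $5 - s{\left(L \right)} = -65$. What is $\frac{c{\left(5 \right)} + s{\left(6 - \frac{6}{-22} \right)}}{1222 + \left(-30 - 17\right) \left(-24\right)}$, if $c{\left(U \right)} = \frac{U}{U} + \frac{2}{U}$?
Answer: $\frac{357}{11750} \approx 0.030383$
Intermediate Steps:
$s{\left(L \right)} = 70$ ($s{\left(L \right)} = 5 - -65 = 5 + 65 = 70$)
$c{\left(U \right)} = 1 + \frac{2}{U}$
$\frac{c{\left(5 \right)} + s{\left(6 - \frac{6}{-22} \right)}}{1222 + \left(-30 - 17\right) \left(-24\right)} = \frac{\frac{2 + 5}{5} + 70}{1222 + \left(-30 - 17\right) \left(-24\right)} = \frac{\frac{1}{5} \cdot 7 + 70}{1222 - -1128} = \frac{\frac{7}{5} + 70}{1222 + 1128} = \frac{357}{5 \cdot 2350} = \frac{357}{5} \cdot \frac{1}{2350} = \frac{357}{11750}$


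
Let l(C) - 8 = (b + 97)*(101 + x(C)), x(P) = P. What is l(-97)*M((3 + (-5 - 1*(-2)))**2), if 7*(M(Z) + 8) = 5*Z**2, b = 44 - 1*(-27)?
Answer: -5440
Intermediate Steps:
b = 71 (b = 44 + 27 = 71)
M(Z) = -8 + 5*Z**2/7 (M(Z) = -8 + (5*Z**2)/7 = -8 + 5*Z**2/7)
l(C) = 16976 + 168*C (l(C) = 8 + (71 + 97)*(101 + C) = 8 + 168*(101 + C) = 8 + (16968 + 168*C) = 16976 + 168*C)
l(-97)*M((3 + (-5 - 1*(-2)))**2) = (16976 + 168*(-97))*(-8 + 5*((3 + (-5 - 1*(-2)))**2)**2/7) = (16976 - 16296)*(-8 + 5*((3 + (-5 + 2))**2)**2/7) = 680*(-8 + 5*((3 - 3)**2)**2/7) = 680*(-8 + 5*(0**2)**2/7) = 680*(-8 + (5/7)*0**2) = 680*(-8 + (5/7)*0) = 680*(-8 + 0) = 680*(-8) = -5440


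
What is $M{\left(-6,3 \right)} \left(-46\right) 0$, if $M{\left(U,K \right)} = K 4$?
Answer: $0$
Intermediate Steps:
$M{\left(U,K \right)} = 4 K$
$M{\left(-6,3 \right)} \left(-46\right) 0 = 4 \cdot 3 \left(-46\right) 0 = 12 \left(-46\right) 0 = \left(-552\right) 0 = 0$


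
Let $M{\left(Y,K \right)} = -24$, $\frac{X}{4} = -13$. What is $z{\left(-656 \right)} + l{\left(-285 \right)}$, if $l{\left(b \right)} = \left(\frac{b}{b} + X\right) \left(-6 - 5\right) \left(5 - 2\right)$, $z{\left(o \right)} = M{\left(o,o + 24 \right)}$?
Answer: $1659$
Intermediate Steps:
$X = -52$ ($X = 4 \left(-13\right) = -52$)
$z{\left(o \right)} = -24$
$l{\left(b \right)} = 1683$ ($l{\left(b \right)} = \left(\frac{b}{b} - 52\right) \left(-6 - 5\right) \left(5 - 2\right) = \left(1 - 52\right) \left(\left(-11\right) 3\right) = \left(-51\right) \left(-33\right) = 1683$)
$z{\left(-656 \right)} + l{\left(-285 \right)} = -24 + 1683 = 1659$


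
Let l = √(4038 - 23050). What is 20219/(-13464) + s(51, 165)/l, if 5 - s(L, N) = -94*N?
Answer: -20219/13464 - 15515*I*√97/1358 ≈ -1.5017 - 112.52*I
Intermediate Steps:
l = 14*I*√97 (l = √(-19012) = 14*I*√97 ≈ 137.88*I)
s(L, N) = 5 + 94*N (s(L, N) = 5 - (-94)*N = 5 + 94*N)
20219/(-13464) + s(51, 165)/l = 20219/(-13464) + (5 + 94*165)/((14*I*√97)) = 20219*(-1/13464) + (5 + 15510)*(-I*√97/1358) = -20219/13464 + 15515*(-I*√97/1358) = -20219/13464 - 15515*I*√97/1358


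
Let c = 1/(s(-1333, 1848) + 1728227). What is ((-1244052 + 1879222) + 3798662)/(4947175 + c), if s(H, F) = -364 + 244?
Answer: 425674228668/474958208207 ≈ 0.89624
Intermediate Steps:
s(H, F) = -120
c = 1/1728107 (c = 1/(-120 + 1728227) = 1/1728107 ≈ 5.7867e-7)
((-1244052 + 1879222) + 3798662)/(4947175 + c) = ((-1244052 + 1879222) + 3798662)/(4947175 + 1/1728107) = (635170 + 3798662)/(8549247747726/1728107) = 4433832*(1728107/8549247747726) = 425674228668/474958208207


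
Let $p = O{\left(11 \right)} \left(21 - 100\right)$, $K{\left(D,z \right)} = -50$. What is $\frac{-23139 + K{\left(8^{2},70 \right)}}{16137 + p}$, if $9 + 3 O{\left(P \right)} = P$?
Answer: $- \frac{69567}{48253} \approx -1.4417$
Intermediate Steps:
$O{\left(P \right)} = -3 + \frac{P}{3}$
$p = - \frac{158}{3}$ ($p = \left(-3 + \frac{1}{3} \cdot 11\right) \left(21 - 100\right) = \left(-3 + \frac{11}{3}\right) \left(-79\right) = \frac{2}{3} \left(-79\right) = - \frac{158}{3} \approx -52.667$)
$\frac{-23139 + K{\left(8^{2},70 \right)}}{16137 + p} = \frac{-23139 - 50}{16137 - \frac{158}{3}} = - \frac{23189}{\frac{48253}{3}} = \left(-23189\right) \frac{3}{48253} = - \frac{69567}{48253}$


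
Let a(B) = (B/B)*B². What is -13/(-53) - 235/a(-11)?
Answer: -10882/6413 ≈ -1.6969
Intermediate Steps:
a(B) = B² (a(B) = 1*B² = B²)
-13/(-53) - 235/a(-11) = -13/(-53) - 235/((-11)²) = -13*(-1/53) - 235/121 = 13/53 - 235*1/121 = 13/53 - 235/121 = -10882/6413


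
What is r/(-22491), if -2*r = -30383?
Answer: -30383/44982 ≈ -0.67545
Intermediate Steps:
r = 30383/2 (r = -½*(-30383) = 30383/2 ≈ 15192.)
r/(-22491) = (30383/2)/(-22491) = (30383/2)*(-1/22491) = -30383/44982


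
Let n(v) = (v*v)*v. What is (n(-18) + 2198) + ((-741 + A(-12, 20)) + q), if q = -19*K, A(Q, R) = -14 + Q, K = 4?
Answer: -4477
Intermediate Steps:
q = -76 (q = -19*4 = -76)
n(v) = v³ (n(v) = v²*v = v³)
(n(-18) + 2198) + ((-741 + A(-12, 20)) + q) = ((-18)³ + 2198) + ((-741 + (-14 - 12)) - 76) = (-5832 + 2198) + ((-741 - 26) - 76) = -3634 + (-767 - 76) = -3634 - 843 = -4477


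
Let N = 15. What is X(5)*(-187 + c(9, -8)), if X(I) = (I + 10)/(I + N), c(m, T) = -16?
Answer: -609/4 ≈ -152.25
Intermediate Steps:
X(I) = (10 + I)/(15 + I) (X(I) = (I + 10)/(I + 15) = (10 + I)/(15 + I))
X(5)*(-187 + c(9, -8)) = ((10 + 5)/(15 + 5))*(-187 - 16) = (15/20)*(-203) = ((1/20)*15)*(-203) = (¾)*(-203) = -609/4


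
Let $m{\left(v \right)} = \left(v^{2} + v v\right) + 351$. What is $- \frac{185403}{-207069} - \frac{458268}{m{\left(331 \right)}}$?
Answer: $- \frac{785538317}{658638473} \approx -1.1927$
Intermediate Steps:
$m{\left(v \right)} = 351 + 2 v^{2}$ ($m{\left(v \right)} = \left(v^{2} + v^{2}\right) + 351 = 2 v^{2} + 351 = 351 + 2 v^{2}$)
$- \frac{185403}{-207069} - \frac{458268}{m{\left(331 \right)}} = - \frac{185403}{-207069} - \frac{458268}{351 + 2 \cdot 331^{2}} = \left(-185403\right) \left(- \frac{1}{207069}\right) - \frac{458268}{351 + 2 \cdot 109561} = \frac{2687}{3001} - \frac{458268}{351 + 219122} = \frac{2687}{3001} - \frac{458268}{219473} = - \frac{785538317}{658638473}$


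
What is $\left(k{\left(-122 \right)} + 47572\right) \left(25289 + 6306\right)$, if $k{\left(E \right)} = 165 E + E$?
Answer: $863175400$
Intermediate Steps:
$k{\left(E \right)} = 166 E$
$\left(k{\left(-122 \right)} + 47572\right) \left(25289 + 6306\right) = \left(166 \left(-122\right) + 47572\right) \left(25289 + 6306\right) = \left(-20252 + 47572\right) 31595 = 27320 \cdot 31595 = 863175400$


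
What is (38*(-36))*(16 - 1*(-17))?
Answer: -45144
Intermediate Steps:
(38*(-36))*(16 - 1*(-17)) = -1368*(16 + 17) = -1368*33 = -45144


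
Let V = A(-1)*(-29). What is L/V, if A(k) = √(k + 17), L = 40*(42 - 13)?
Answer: -10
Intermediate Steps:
L = 1160 (L = 40*29 = 1160)
A(k) = √(17 + k)
V = -116 (V = √(17 - 1)*(-29) = √16*(-29) = 4*(-29) = -116)
L/V = 1160/(-116) = 1160*(-1/116) = -10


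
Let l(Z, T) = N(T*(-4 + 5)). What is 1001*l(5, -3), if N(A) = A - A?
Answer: 0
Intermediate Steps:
N(A) = 0
l(Z, T) = 0
1001*l(5, -3) = 1001*0 = 0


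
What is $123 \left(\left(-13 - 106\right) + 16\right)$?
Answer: $-12669$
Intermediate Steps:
$123 \left(\left(-13 - 106\right) + 16\right) = 123 \left(-119 + 16\right) = 123 \left(-103\right) = -12669$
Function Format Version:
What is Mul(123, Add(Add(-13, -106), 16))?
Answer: -12669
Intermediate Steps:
Mul(123, Add(Add(-13, -106), 16)) = Mul(123, Add(-119, 16)) = Mul(123, -103) = -12669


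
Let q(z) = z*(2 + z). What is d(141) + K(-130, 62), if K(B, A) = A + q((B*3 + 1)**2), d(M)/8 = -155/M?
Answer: 3228667030805/141 ≈ 2.2898e+10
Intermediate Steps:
d(M) = -1240/M (d(M) = 8*(-155/M) = -1240/M)
K(B, A) = A + (1 + 3*B)**2*(2 + (1 + 3*B)**2) (K(B, A) = A + (B*3 + 1)**2*(2 + (B*3 + 1)**2) = A + (3*B + 1)**2*(2 + (3*B + 1)**2) = A + (1 + 3*B)**2*(2 + (1 + 3*B)**2))
d(141) + K(-130, 62) = -1240/141 + (62 + (1 + 3*(-130))**2*(2 + (1 + 3*(-130))**2)) = -1240*1/141 + (62 + (1 - 390)**2*(2 + (1 - 390)**2)) = -1240/141 + (62 + (-389)**2*(2 + (-389)**2)) = -1240/141 + (62 + 151321*(2 + 151321)) = -1240/141 + (62 + 151321*151323) = -1240/141 + (62 + 22898347683) = -1240/141 + 22898347745 = 3228667030805/141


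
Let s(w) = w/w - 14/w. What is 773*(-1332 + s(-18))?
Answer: -9254356/9 ≈ -1.0283e+6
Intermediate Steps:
s(w) = 1 - 14/w
773*(-1332 + s(-18)) = 773*(-1332 + (-14 - 18)/(-18)) = 773*(-1332 - 1/18*(-32)) = 773*(-1332 + 16/9) = 773*(-11972/9) = -9254356/9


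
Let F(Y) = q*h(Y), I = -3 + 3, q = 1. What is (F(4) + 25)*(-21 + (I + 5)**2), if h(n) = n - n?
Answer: 100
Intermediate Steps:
h(n) = 0
I = 0
F(Y) = 0 (F(Y) = 1*0 = 0)
(F(4) + 25)*(-21 + (I + 5)**2) = (0 + 25)*(-21 + (0 + 5)**2) = 25*(-21 + 5**2) = 25*(-21 + 25) = 25*4 = 100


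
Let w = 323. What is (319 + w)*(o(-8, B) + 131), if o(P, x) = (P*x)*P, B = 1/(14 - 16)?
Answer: 63558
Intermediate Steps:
B = -½ (B = 1/(-2) = -½ ≈ -0.50000)
o(P, x) = x*P²
(319 + w)*(o(-8, B) + 131) = (319 + 323)*(-½*(-8)² + 131) = 642*(-½*64 + 131) = 642*(-32 + 131) = 642*99 = 63558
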